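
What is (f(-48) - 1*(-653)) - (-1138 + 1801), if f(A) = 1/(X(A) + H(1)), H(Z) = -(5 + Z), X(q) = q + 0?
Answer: -541/54 ≈ -10.019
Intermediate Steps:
X(q) = q
H(Z) = -5 - Z
f(A) = 1/(-6 + A) (f(A) = 1/(A + (-5 - 1*1)) = 1/(A + (-5 - 1)) = 1/(A - 6) = 1/(-6 + A))
(f(-48) - 1*(-653)) - (-1138 + 1801) = (1/(-6 - 48) - 1*(-653)) - (-1138 + 1801) = (1/(-54) + 653) - 1*663 = (-1/54 + 653) - 663 = 35261/54 - 663 = -541/54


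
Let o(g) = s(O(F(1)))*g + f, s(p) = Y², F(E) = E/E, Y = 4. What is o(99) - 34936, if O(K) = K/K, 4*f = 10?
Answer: -66699/2 ≈ -33350.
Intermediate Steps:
F(E) = 1
f = 5/2 (f = (¼)*10 = 5/2 ≈ 2.5000)
O(K) = 1
s(p) = 16 (s(p) = 4² = 16)
o(g) = 5/2 + 16*g (o(g) = 16*g + 5/2 = 5/2 + 16*g)
o(99) - 34936 = (5/2 + 16*99) - 34936 = (5/2 + 1584) - 34936 = 3173/2 - 34936 = -66699/2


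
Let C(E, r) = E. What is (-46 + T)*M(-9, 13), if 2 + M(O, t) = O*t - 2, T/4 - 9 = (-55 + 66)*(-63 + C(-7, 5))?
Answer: 373890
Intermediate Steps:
T = -3044 (T = 36 + 4*((-55 + 66)*(-63 - 7)) = 36 + 4*(11*(-70)) = 36 + 4*(-770) = 36 - 3080 = -3044)
M(O, t) = -4 + O*t (M(O, t) = -2 + (O*t - 2) = -2 + (-2 + O*t) = -4 + O*t)
(-46 + T)*M(-9, 13) = (-46 - 3044)*(-4 - 9*13) = -3090*(-4 - 117) = -3090*(-121) = 373890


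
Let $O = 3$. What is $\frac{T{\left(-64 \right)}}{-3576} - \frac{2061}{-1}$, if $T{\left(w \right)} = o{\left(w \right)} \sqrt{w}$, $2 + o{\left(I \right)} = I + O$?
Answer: $2061 + \frac{21 i}{149} \approx 2061.0 + 0.14094 i$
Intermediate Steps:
$o{\left(I \right)} = 1 + I$ ($o{\left(I \right)} = -2 + \left(I + 3\right) = -2 + \left(3 + I\right) = 1 + I$)
$T{\left(w \right)} = \sqrt{w} \left(1 + w\right)$ ($T{\left(w \right)} = \left(1 + w\right) \sqrt{w} = \sqrt{w} \left(1 + w\right)$)
$\frac{T{\left(-64 \right)}}{-3576} - \frac{2061}{-1} = \frac{\sqrt{-64} \left(1 - 64\right)}{-3576} - \frac{2061}{-1} = 8 i \left(-63\right) \left(- \frac{1}{3576}\right) - -2061 = - 504 i \left(- \frac{1}{3576}\right) + 2061 = \frac{21 i}{149} + 2061 = 2061 + \frac{21 i}{149}$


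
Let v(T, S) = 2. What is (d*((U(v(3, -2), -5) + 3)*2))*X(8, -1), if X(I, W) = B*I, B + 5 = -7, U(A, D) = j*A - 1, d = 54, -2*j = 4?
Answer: 20736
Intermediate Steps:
j = -2 (j = -½*4 = -2)
U(A, D) = -1 - 2*A (U(A, D) = -2*A - 1 = -1 - 2*A)
B = -12 (B = -5 - 7 = -12)
X(I, W) = -12*I
(d*((U(v(3, -2), -5) + 3)*2))*X(8, -1) = (54*(((-1 - 2*2) + 3)*2))*(-12*8) = (54*(((-1 - 4) + 3)*2))*(-96) = (54*((-5 + 3)*2))*(-96) = (54*(-2*2))*(-96) = (54*(-4))*(-96) = -216*(-96) = 20736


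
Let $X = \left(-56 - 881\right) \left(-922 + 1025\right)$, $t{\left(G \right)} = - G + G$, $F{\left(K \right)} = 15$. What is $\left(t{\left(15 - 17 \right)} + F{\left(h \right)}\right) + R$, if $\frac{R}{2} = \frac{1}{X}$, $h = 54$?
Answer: $\frac{1447663}{96511} \approx 15.0$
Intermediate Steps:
$t{\left(G \right)} = 0$
$X = -96511$ ($X = \left(-937\right) 103 = -96511$)
$R = - \frac{2}{96511}$ ($R = \frac{2}{-96511} = 2 \left(- \frac{1}{96511}\right) = - \frac{2}{96511} \approx -2.0723 \cdot 10^{-5}$)
$\left(t{\left(15 - 17 \right)} + F{\left(h \right)}\right) + R = \left(0 + 15\right) - \frac{2}{96511} = 15 - \frac{2}{96511} = \frac{1447663}{96511}$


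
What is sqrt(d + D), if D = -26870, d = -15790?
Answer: 6*I*sqrt(1185) ≈ 206.54*I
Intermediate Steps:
sqrt(d + D) = sqrt(-15790 - 26870) = sqrt(-42660) = 6*I*sqrt(1185)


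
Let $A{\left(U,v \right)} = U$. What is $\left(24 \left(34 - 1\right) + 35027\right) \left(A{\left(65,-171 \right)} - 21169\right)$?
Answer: $-755924176$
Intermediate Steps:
$\left(24 \left(34 - 1\right) + 35027\right) \left(A{\left(65,-171 \right)} - 21169\right) = \left(24 \left(34 - 1\right) + 35027\right) \left(65 - 21169\right) = \left(24 \cdot 33 + 35027\right) \left(-21104\right) = \left(792 + 35027\right) \left(-21104\right) = 35819 \left(-21104\right) = -755924176$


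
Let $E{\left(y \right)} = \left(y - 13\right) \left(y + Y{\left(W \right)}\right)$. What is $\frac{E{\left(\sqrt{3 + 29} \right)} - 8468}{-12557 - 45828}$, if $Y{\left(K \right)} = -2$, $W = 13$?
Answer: $\frac{1682}{11677} + \frac{12 \sqrt{2}}{11677} \approx 0.1455$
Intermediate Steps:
$E{\left(y \right)} = \left(-13 + y\right) \left(-2 + y\right)$ ($E{\left(y \right)} = \left(y - 13\right) \left(y - 2\right) = \left(y + \left(-15 + 2\right)\right) \left(-2 + y\right) = \left(y - 13\right) \left(-2 + y\right) = \left(-13 + y\right) \left(-2 + y\right)$)
$\frac{E{\left(\sqrt{3 + 29} \right)} - 8468}{-12557 - 45828} = \frac{\left(26 + \left(\sqrt{3 + 29}\right)^{2} - 15 \sqrt{3 + 29}\right) - 8468}{-12557 - 45828} = \frac{\left(26 + \left(\sqrt{32}\right)^{2} - 15 \sqrt{32}\right) - 8468}{-58385} = \left(\left(26 + \left(4 \sqrt{2}\right)^{2} - 15 \cdot 4 \sqrt{2}\right) - 8468\right) \left(- \frac{1}{58385}\right) = \left(\left(26 + 32 - 60 \sqrt{2}\right) - 8468\right) \left(- \frac{1}{58385}\right) = \left(\left(58 - 60 \sqrt{2}\right) - 8468\right) \left(- \frac{1}{58385}\right) = \left(-8410 - 60 \sqrt{2}\right) \left(- \frac{1}{58385}\right) = \frac{1682}{11677} + \frac{12 \sqrt{2}}{11677}$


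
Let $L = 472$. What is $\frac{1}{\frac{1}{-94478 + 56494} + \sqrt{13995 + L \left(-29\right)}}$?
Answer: $\frac{37984}{442934766591} + \frac{1442784256 \sqrt{307}}{442934766591} \approx 0.057073$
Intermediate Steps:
$\frac{1}{\frac{1}{-94478 + 56494} + \sqrt{13995 + L \left(-29\right)}} = \frac{1}{\frac{1}{-94478 + 56494} + \sqrt{13995 + 472 \left(-29\right)}} = \frac{1}{\frac{1}{-37984} + \sqrt{13995 - 13688}} = \frac{1}{- \frac{1}{37984} + \sqrt{307}}$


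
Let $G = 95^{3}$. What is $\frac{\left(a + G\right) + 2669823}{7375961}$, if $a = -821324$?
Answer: $\frac{2705874}{7375961} \approx 0.36685$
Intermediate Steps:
$G = 857375$
$\frac{\left(a + G\right) + 2669823}{7375961} = \frac{\left(-821324 + 857375\right) + 2669823}{7375961} = \left(36051 + 2669823\right) \frac{1}{7375961} = 2705874 \cdot \frac{1}{7375961} = \frac{2705874}{7375961}$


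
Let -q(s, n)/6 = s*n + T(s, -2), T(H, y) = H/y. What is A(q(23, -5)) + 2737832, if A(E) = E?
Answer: 2738591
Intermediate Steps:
q(s, n) = 3*s - 6*n*s (q(s, n) = -6*(s*n + s/(-2)) = -6*(n*s + s*(-1/2)) = -6*(n*s - s/2) = -6*(-s/2 + n*s) = 3*s - 6*n*s)
A(q(23, -5)) + 2737832 = 3*23*(1 - 2*(-5)) + 2737832 = 3*23*(1 + 10) + 2737832 = 3*23*11 + 2737832 = 759 + 2737832 = 2738591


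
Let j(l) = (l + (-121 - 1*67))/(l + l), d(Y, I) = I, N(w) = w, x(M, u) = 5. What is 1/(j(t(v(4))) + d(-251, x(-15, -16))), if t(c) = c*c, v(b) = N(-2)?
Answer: -1/18 ≈ -0.055556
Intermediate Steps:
v(b) = -2
t(c) = c²
j(l) = (-188 + l)/(2*l) (j(l) = (l + (-121 - 67))/((2*l)) = (l - 188)*(1/(2*l)) = (-188 + l)*(1/(2*l)) = (-188 + l)/(2*l))
1/(j(t(v(4))) + d(-251, x(-15, -16))) = 1/((-188 + (-2)²)/(2*((-2)²)) + 5) = 1/((½)*(-188 + 4)/4 + 5) = 1/((½)*(¼)*(-184) + 5) = 1/(-23 + 5) = 1/(-18) = -1/18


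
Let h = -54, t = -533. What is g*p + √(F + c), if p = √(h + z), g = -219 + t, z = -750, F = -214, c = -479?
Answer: I*(-1504*√201 + 3*√77) ≈ -21297.0*I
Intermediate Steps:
g = -752 (g = -219 - 533 = -752)
p = 2*I*√201 (p = √(-54 - 750) = √(-804) = 2*I*√201 ≈ 28.355*I)
g*p + √(F + c) = -1504*I*√201 + √(-214 - 479) = -1504*I*√201 + √(-693) = -1504*I*√201 + 3*I*√77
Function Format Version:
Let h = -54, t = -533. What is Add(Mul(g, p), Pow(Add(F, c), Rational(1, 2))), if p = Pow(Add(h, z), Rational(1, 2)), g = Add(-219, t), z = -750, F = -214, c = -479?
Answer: Mul(I, Add(Mul(-1504, Pow(201, Rational(1, 2))), Mul(3, Pow(77, Rational(1, 2))))) ≈ Mul(-21297., I)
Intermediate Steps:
g = -752 (g = Add(-219, -533) = -752)
p = Mul(2, I, Pow(201, Rational(1, 2))) (p = Pow(Add(-54, -750), Rational(1, 2)) = Pow(-804, Rational(1, 2)) = Mul(2, I, Pow(201, Rational(1, 2))) ≈ Mul(28.355, I))
Add(Mul(g, p), Pow(Add(F, c), Rational(1, 2))) = Add(Mul(-752, Mul(2, I, Pow(201, Rational(1, 2)))), Pow(Add(-214, -479), Rational(1, 2))) = Add(Mul(-1504, I, Pow(201, Rational(1, 2))), Pow(-693, Rational(1, 2))) = Add(Mul(-1504, I, Pow(201, Rational(1, 2))), Mul(3, I, Pow(77, Rational(1, 2))))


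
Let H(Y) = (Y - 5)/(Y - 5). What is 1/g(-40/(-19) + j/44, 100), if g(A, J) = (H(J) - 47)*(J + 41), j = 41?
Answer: -1/6486 ≈ -0.00015418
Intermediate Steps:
H(Y) = 1 (H(Y) = (-5 + Y)/(-5 + Y) = 1)
g(A, J) = -1886 - 46*J (g(A, J) = (1 - 47)*(J + 41) = -46*(41 + J) = -1886 - 46*J)
1/g(-40/(-19) + j/44, 100) = 1/(-1886 - 46*100) = 1/(-1886 - 4600) = 1/(-6486) = -1/6486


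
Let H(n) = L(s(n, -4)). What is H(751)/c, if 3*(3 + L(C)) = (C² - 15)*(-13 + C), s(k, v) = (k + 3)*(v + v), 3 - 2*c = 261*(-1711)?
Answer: -73315793138/223287 ≈ -3.2835e+5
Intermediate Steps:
c = 223287 (c = 3/2 - 261*(-1711)/2 = 3/2 - ½*(-446571) = 3/2 + 446571/2 = 223287)
s(k, v) = 2*v*(3 + k) (s(k, v) = (3 + k)*(2*v) = 2*v*(3 + k))
L(C) = -3 + (-15 + C²)*(-13 + C)/3 (L(C) = -3 + ((C² - 15)*(-13 + C))/3 = -3 + ((-15 + C²)*(-13 + C))/3 = -3 + (-15 + C²)*(-13 + C)/3)
H(n) = 182 + 40*n - 13*(-24 - 8*n)²/3 + (-24 - 8*n)³/3 (H(n) = 62 - 10*(-4)*(3 + n) - 13*64*(3 + n)²/3 + (2*(-4)*(3 + n))³/3 = 62 - 5*(-24 - 8*n) - 13*(-24 - 8*n)²/3 + (-24 - 8*n)³/3 = 62 + (120 + 40*n) - 13*(-24 - 8*n)²/3 + (-24 - 8*n)³/3 = 182 + 40*n - 13*(-24 - 8*n)²/3 + (-24 - 8*n)³/3)
H(751)/c = (-6922 - 6232*751 - 5440/3*751² - 512/3*751³)/223287 = (-6922 - 4680232 - 5440/3*564001 - 512/3*423564751)*(1/223287) = (-6922 - 4680232 - 3068165440/3 - 216865152512/3)*(1/223287) = -73315793138*1/223287 = -73315793138/223287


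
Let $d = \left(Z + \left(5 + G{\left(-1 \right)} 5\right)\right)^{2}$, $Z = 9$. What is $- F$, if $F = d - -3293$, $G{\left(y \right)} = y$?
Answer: $-3374$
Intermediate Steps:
$d = 81$ ($d = \left(9 + \left(5 - 5\right)\right)^{2} = \left(9 + 0\right)^{2} = 9^{2} = 81$)
$F = 3374$ ($F = 81 - -3293 = 81 + 3293 = 3374$)
$- F = \left(-1\right) 3374 = -3374$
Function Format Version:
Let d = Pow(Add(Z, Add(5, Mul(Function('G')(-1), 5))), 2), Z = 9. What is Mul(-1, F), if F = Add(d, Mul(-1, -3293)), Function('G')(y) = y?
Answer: -3374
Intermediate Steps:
d = 81 (d = Pow(Add(9, Add(5, Mul(-1, 5))), 2) = Pow(Add(9, Add(5, -5)), 2) = Pow(Add(9, 0), 2) = Pow(9, 2) = 81)
F = 3374 (F = Add(81, Mul(-1, -3293)) = Add(81, 3293) = 3374)
Mul(-1, F) = Mul(-1, 3374) = -3374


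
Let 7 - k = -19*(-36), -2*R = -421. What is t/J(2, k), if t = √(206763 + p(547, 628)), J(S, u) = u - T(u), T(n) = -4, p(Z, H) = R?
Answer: -√827894/1346 ≈ -0.67599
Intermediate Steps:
R = 421/2 (R = -½*(-421) = 421/2 ≈ 210.50)
k = -677 (k = 7 - (-19)*(-36) = 7 - 1*684 = 7 - 684 = -677)
p(Z, H) = 421/2
J(S, u) = 4 + u (J(S, u) = u - 1*(-4) = u + 4 = 4 + u)
t = √827894/2 (t = √(206763 + 421/2) = √(413947/2) = √827894/2 ≈ 454.94)
t/J(2, k) = (√827894/2)/(4 - 677) = (√827894/2)/(-673) = (√827894/2)*(-1/673) = -√827894/1346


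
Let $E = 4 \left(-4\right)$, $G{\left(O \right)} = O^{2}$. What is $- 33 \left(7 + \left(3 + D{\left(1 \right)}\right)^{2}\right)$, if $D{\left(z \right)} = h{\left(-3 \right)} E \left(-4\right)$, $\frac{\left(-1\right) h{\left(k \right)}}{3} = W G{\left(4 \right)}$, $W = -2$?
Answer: $-1246925328$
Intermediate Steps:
$E = -16$
$h{\left(k \right)} = 96$ ($h{\left(k \right)} = - 3 \left(- 2 \cdot 4^{2}\right) = - 3 \left(\left(-2\right) 16\right) = \left(-3\right) \left(-32\right) = 96$)
$D{\left(z \right)} = 6144$ ($D{\left(z \right)} = 96 \left(-16\right) \left(-4\right) = \left(-1536\right) \left(-4\right) = 6144$)
$- 33 \left(7 + \left(3 + D{\left(1 \right)}\right)^{2}\right) = - 33 \left(7 + \left(3 + 6144\right)^{2}\right) = - 33 \left(7 + 6147^{2}\right) = - 33 \left(7 + 37785609\right) = \left(-33\right) 37785616 = -1246925328$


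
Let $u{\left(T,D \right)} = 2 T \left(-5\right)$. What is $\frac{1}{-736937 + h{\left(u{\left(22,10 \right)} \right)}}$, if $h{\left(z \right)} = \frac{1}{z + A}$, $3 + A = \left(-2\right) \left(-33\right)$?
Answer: $- \frac{157}{115699110} \approx -1.357 \cdot 10^{-6}$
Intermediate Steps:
$A = 63$ ($A = -3 - -66 = -3 + 66 = 63$)
$u{\left(T,D \right)} = - 10 T$
$h{\left(z \right)} = \frac{1}{63 + z}$ ($h{\left(z \right)} = \frac{1}{z + 63} = \frac{1}{63 + z}$)
$\frac{1}{-736937 + h{\left(u{\left(22,10 \right)} \right)}} = \frac{1}{-736937 + \frac{1}{63 - 220}} = \frac{1}{-736937 + \frac{1}{-157}} = \frac{1}{-736937 - \frac{1}{157}} = \frac{1}{- \frac{115699110}{157}} = - \frac{157}{115699110}$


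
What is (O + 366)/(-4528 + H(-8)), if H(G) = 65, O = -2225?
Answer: 1859/4463 ≈ 0.41654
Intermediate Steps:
(O + 366)/(-4528 + H(-8)) = (-2225 + 366)/(-4528 + 65) = -1859/(-4463) = -1859*(-1/4463) = 1859/4463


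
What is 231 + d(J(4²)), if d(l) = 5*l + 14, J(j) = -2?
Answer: 235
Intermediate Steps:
d(l) = 14 + 5*l
231 + d(J(4²)) = 231 + (14 + 5*(-2)) = 231 + (14 - 10) = 231 + 4 = 235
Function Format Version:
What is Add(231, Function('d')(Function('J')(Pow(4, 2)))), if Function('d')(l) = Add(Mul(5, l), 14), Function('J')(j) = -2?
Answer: 235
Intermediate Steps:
Function('d')(l) = Add(14, Mul(5, l))
Add(231, Function('d')(Function('J')(Pow(4, 2)))) = Add(231, Add(14, Mul(5, -2))) = Add(231, Add(14, -10)) = Add(231, 4) = 235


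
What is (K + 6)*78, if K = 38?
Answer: 3432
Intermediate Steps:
(K + 6)*78 = (38 + 6)*78 = 44*78 = 3432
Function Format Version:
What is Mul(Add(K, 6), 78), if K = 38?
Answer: 3432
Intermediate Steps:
Mul(Add(K, 6), 78) = Mul(Add(38, 6), 78) = Mul(44, 78) = 3432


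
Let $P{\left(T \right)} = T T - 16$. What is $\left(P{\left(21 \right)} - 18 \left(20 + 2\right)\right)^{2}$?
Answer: $841$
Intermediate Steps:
$P{\left(T \right)} = -16 + T^{2}$ ($P{\left(T \right)} = T^{2} - 16 = -16 + T^{2}$)
$\left(P{\left(21 \right)} - 18 \left(20 + 2\right)\right)^{2} = \left(\left(-16 + 21^{2}\right) - 18 \left(20 + 2\right)\right)^{2} = \left(\left(-16 + 441\right) - 396\right)^{2} = \left(425 - 396\right)^{2} = 29^{2} = 841$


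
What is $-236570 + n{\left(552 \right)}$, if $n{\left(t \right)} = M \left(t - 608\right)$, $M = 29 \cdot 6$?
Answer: $-246314$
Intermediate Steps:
$M = 174$
$n{\left(t \right)} = -105792 + 174 t$ ($n{\left(t \right)} = 174 \left(t - 608\right) = 174 \left(-608 + t\right) = -105792 + 174 t$)
$-236570 + n{\left(552 \right)} = -236570 + \left(-105792 + 174 \cdot 552\right) = -236570 + \left(-105792 + 96048\right) = -236570 - 9744 = -246314$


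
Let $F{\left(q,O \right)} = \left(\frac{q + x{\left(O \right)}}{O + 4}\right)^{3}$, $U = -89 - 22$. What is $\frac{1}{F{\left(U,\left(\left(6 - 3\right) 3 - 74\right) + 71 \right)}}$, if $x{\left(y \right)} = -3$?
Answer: $- \frac{125}{185193} \approx -0.00067497$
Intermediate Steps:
$U = -111$ ($U = -89 - 22 = -111$)
$F{\left(q,O \right)} = \frac{\left(-3 + q\right)^{3}}{\left(4 + O\right)^{3}}$ ($F{\left(q,O \right)} = \left(\frac{q - 3}{O + 4}\right)^{3} = \left(\frac{-3 + q}{4 + O}\right)^{3} = \frac{\left(-3 + q\right)^{3}}{\left(4 + O\right)^{3}}$)
$\frac{1}{F{\left(U,\left(\left(6 - 3\right) 3 - 74\right) + 71 \right)}} = \frac{1}{\left(-3 - 111\right)^{3} \frac{1}{\left(4 + \left(\left(\left(6 - 3\right) 3 - 74\right) + 71\right)\right)^{3}}} = \frac{1}{\left(-114\right)^{3} \frac{1}{\left(4 + \left(\left(3 \cdot 3 - 74\right) + 71\right)\right)^{3}}} = \frac{1}{\left(-1481544\right) \frac{1}{\left(4 + \left(\left(9 - 74\right) + 71\right)\right)^{3}}} = \frac{1}{\left(-1481544\right) \frac{1}{\left(4 + \left(-65 + 71\right)\right)^{3}}} = \frac{1}{\left(-1481544\right) \frac{1}{\left(4 + 6\right)^{3}}} = \frac{1}{\left(-1481544\right) \frac{1}{1000}} = \frac{1}{- \frac{185193}{125}} = - \frac{125}{185193}$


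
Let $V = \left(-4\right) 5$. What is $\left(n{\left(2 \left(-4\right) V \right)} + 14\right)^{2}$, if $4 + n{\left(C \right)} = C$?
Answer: $28900$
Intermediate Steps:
$V = -20$
$n{\left(C \right)} = -4 + C$
$\left(n{\left(2 \left(-4\right) V \right)} + 14\right)^{2} = \left(\left(-4 + 2 \left(-4\right) \left(-20\right)\right) + 14\right)^{2} = \left(\left(-4 - -160\right) + 14\right)^{2} = \left(\left(-4 + 160\right) + 14\right)^{2} = \left(156 + 14\right)^{2} = 170^{2} = 28900$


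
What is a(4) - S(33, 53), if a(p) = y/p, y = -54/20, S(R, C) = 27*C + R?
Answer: -58587/40 ≈ -1464.7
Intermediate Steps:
S(R, C) = R + 27*C
y = -27/10 (y = -54*1/20 = -27/10 ≈ -2.7000)
a(p) = -27/(10*p)
a(4) - S(33, 53) = -27/10/4 - (33 + 27*53) = -27/10*1/4 - (33 + 1431) = -27/40 - 1*1464 = -27/40 - 1464 = -58587/40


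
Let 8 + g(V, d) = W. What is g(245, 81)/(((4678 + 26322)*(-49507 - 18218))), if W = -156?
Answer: 41/524868750 ≈ 7.8115e-8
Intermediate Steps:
g(V, d) = -164 (g(V, d) = -8 - 156 = -164)
g(245, 81)/(((4678 + 26322)*(-49507 - 18218))) = -164*1/((-49507 - 18218)*(4678 + 26322)) = -164/(31000*(-67725)) = -164/(-2099475000) = -164*(-1/2099475000) = 41/524868750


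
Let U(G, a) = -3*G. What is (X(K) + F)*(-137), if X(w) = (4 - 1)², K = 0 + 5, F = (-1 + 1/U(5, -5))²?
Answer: -312497/225 ≈ -1388.9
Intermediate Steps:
F = 256/225 (F = (-1 + 1/(-3*5))² = (-1 + 1/(-15))² = (-1 - 1/15)² = (-16/15)² = 256/225 ≈ 1.1378)
K = 5
X(w) = 9 (X(w) = 3² = 9)
(X(K) + F)*(-137) = (9 + 256/225)*(-137) = (2281/225)*(-137) = -312497/225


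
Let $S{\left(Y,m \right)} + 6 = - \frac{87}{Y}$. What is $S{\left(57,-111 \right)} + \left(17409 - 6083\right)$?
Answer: $\frac{215051}{19} \approx 11318.0$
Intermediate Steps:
$S{\left(Y,m \right)} = -6 - \frac{87}{Y}$
$S{\left(57,-111 \right)} + \left(17409 - 6083\right) = \left(-6 - \frac{87}{57}\right) + \left(17409 - 6083\right) = \left(-6 - \frac{29}{19}\right) + 11326 = - \frac{143}{19} + 11326 = \frac{215051}{19}$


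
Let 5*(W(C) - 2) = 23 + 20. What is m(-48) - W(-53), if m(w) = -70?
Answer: -403/5 ≈ -80.600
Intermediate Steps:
W(C) = 53/5 (W(C) = 2 + (23 + 20)/5 = 2 + (1/5)*43 = 2 + 43/5 = 53/5)
m(-48) - W(-53) = -70 - 1*53/5 = -70 - 53/5 = -403/5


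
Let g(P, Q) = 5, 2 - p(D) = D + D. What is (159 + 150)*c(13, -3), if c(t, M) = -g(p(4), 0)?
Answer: -1545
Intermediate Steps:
p(D) = 2 - 2*D (p(D) = 2 - (D + D) = 2 - 2*D)
c(t, M) = -5 (c(t, M) = -1*5 = -5)
(159 + 150)*c(13, -3) = (159 + 150)*(-5) = 309*(-5) = -1545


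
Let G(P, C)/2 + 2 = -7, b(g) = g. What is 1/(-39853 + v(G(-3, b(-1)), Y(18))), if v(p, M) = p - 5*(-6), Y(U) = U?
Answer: -1/39841 ≈ -2.5100e-5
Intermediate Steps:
G(P, C) = -18 (G(P, C) = -4 + 2*(-7) = -4 - 14 = -18)
v(p, M) = 30 + p (v(p, M) = p + 30 = 30 + p)
1/(-39853 + v(G(-3, b(-1)), Y(18))) = 1/(-39853 + (30 - 18)) = 1/(-39853 + 12) = 1/(-39841) = -1/39841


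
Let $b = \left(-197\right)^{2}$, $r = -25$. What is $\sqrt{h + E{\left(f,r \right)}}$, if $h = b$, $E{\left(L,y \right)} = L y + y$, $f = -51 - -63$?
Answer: $6 \sqrt{1069} \approx 196.17$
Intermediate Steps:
$f = 12$ ($f = -51 + 63 = 12$)
$E{\left(L,y \right)} = y + L y$
$b = 38809$
$h = 38809$
$\sqrt{h + E{\left(f,r \right)}} = \sqrt{38809 - 25 \left(1 + 12\right)} = \sqrt{38809 - 325} = \sqrt{38484} = 6 \sqrt{1069}$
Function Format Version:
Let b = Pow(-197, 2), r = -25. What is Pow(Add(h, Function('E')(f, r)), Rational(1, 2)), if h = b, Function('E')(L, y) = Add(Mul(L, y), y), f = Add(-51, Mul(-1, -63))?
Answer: Mul(6, Pow(1069, Rational(1, 2))) ≈ 196.17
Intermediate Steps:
f = 12 (f = Add(-51, 63) = 12)
Function('E')(L, y) = Add(y, Mul(L, y))
b = 38809
h = 38809
Pow(Add(h, Function('E')(f, r)), Rational(1, 2)) = Pow(Add(38809, Mul(-25, Add(1, 12))), Rational(1, 2)) = Pow(Add(38809, Mul(-25, 13)), Rational(1, 2)) = Pow(Add(38809, -325), Rational(1, 2)) = Pow(38484, Rational(1, 2)) = Mul(6, Pow(1069, Rational(1, 2)))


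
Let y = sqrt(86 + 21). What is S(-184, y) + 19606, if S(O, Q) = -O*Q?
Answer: 19606 + 184*sqrt(107) ≈ 21509.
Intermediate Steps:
y = sqrt(107) ≈ 10.344
S(O, Q) = -O*Q
S(-184, y) + 19606 = -1*(-184)*sqrt(107) + 19606 = 184*sqrt(107) + 19606 = 19606 + 184*sqrt(107)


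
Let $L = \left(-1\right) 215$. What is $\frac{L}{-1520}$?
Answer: $\frac{43}{304} \approx 0.14145$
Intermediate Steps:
$L = -215$
$\frac{L}{-1520} = \frac{1}{-1520} \left(-215\right) = \left(- \frac{1}{1520}\right) \left(-215\right) = \frac{43}{304}$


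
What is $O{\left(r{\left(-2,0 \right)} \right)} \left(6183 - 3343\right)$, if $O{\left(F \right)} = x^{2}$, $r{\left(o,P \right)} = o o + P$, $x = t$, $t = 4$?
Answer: $45440$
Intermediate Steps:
$x = 4$
$r{\left(o,P \right)} = P + o^{2}$ ($r{\left(o,P \right)} = o^{2} + P = P + o^{2}$)
$O{\left(F \right)} = 16$ ($O{\left(F \right)} = 4^{2} = 16$)
$O{\left(r{\left(-2,0 \right)} \right)} \left(6183 - 3343\right) = 16 \left(6183 - 3343\right) = 16 \cdot 2840 = 45440$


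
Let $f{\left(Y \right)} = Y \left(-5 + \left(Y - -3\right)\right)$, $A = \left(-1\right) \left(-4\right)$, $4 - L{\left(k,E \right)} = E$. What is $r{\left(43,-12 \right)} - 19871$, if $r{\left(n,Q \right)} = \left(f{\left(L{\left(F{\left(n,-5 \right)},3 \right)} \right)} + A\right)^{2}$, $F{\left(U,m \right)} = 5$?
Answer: $-19862$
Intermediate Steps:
$L{\left(k,E \right)} = 4 - E$
$A = 4$
$f{\left(Y \right)} = Y \left(-2 + Y\right)$ ($f{\left(Y \right)} = Y \left(-5 + \left(Y + 3\right)\right) = Y \left(-5 + \left(3 + Y\right)\right) = Y \left(-2 + Y\right)$)
$r{\left(n,Q \right)} = 9$ ($r{\left(n,Q \right)} = \left(\left(4 - 3\right) \left(-2 + \left(4 - 3\right)\right) + 4\right)^{2} = \left(1 \left(-2 + 1\right) + 4\right)^{2} = \left(1 \left(-1\right) + 4\right)^{2} = \left(-1 + 4\right)^{2} = 3^{2} = 9$)
$r{\left(43,-12 \right)} - 19871 = 9 - 19871 = -19862$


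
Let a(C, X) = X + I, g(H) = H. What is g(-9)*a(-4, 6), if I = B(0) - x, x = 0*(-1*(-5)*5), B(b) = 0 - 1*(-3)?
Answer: -81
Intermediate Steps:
B(b) = 3 (B(b) = 0 + 3 = 3)
x = 0 (x = 0*(5*5) = 0*25 = 0)
I = 3 (I = 3 - 1*0 = 3 + 0 = 3)
a(C, X) = 3 + X (a(C, X) = X + 3 = 3 + X)
g(-9)*a(-4, 6) = -9*(3 + 6) = -9*9 = -81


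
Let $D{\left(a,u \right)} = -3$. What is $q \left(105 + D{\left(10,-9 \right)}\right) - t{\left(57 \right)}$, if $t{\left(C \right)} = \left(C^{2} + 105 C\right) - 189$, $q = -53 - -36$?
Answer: $-10779$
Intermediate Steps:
$q = -17$ ($q = -53 + 36 = -17$)
$t{\left(C \right)} = -189 + C^{2} + 105 C$
$q \left(105 + D{\left(10,-9 \right)}\right) - t{\left(57 \right)} = - 17 \left(105 - 3\right) - \left(-189 + 57^{2} + 105 \cdot 57\right) = \left(-17\right) 102 - \left(-189 + 3249 + 5985\right) = -1734 - 9045 = -10779$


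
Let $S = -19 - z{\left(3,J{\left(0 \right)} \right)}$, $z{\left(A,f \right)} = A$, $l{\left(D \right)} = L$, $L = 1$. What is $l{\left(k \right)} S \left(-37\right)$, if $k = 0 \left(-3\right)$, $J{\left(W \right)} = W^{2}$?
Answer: $814$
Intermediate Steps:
$k = 0$
$l{\left(D \right)} = 1$
$S = -22$ ($S = -19 - 3 = -22$)
$l{\left(k \right)} S \left(-37\right) = 1 \left(-22\right) \left(-37\right) = \left(-22\right) \left(-37\right) = 814$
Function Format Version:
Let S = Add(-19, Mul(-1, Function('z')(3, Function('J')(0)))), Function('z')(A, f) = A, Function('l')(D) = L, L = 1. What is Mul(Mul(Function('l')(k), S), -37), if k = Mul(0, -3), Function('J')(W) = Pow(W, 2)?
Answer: 814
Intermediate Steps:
k = 0
Function('l')(D) = 1
S = -22 (S = Add(-19, Mul(-1, 3)) = Add(-19, -3) = -22)
Mul(Mul(Function('l')(k), S), -37) = Mul(Mul(1, -22), -37) = Mul(-22, -37) = 814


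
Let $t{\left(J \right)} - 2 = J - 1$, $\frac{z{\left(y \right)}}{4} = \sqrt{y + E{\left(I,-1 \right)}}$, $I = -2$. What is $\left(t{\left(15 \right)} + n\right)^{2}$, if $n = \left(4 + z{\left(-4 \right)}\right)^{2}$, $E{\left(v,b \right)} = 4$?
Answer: $1024$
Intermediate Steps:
$z{\left(y \right)} = 4 \sqrt{4 + y}$ ($z{\left(y \right)} = 4 \sqrt{y + 4} = 4 \sqrt{4 + y}$)
$t{\left(J \right)} = 1 + J$ ($t{\left(J \right)} = 2 + \left(J - 1\right) = 2 + \left(-1 + J\right) = 1 + J$)
$n = 16$ ($n = \left(4 + 4 \sqrt{4 - 4}\right)^{2} = \left(4 + 4 \sqrt{0}\right)^{2} = \left(4 + 4 \cdot 0\right)^{2} = \left(4 + 0\right)^{2} = 4^{2} = 16$)
$\left(t{\left(15 \right)} + n\right)^{2} = \left(\left(1 + 15\right) + 16\right)^{2} = \left(16 + 16\right)^{2} = 32^{2} = 1024$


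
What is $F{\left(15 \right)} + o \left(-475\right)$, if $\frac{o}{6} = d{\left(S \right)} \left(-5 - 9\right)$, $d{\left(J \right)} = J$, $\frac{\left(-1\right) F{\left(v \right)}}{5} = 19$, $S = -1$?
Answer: $-39995$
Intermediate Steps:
$F{\left(v \right)} = -95$ ($F{\left(v \right)} = \left(-5\right) 19 = -95$)
$o = 84$ ($o = 6 \left(- (-5 - 9)\right) = 6 \left(\left(-1\right) \left(-14\right)\right) = 6 \cdot 14 = 84$)
$F{\left(15 \right)} + o \left(-475\right) = -95 + 84 \left(-475\right) = -95 - 39900 = -39995$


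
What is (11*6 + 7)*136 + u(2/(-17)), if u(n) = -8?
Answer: 9920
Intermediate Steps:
(11*6 + 7)*136 + u(2/(-17)) = (11*6 + 7)*136 - 8 = (66 + 7)*136 - 8 = 73*136 - 8 = 9928 - 8 = 9920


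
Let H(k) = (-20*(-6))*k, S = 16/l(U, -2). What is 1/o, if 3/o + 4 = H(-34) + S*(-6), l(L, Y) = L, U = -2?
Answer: -4036/3 ≈ -1345.3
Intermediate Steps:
S = -8 (S = 16/(-2) = 16*(-1/2) = -8)
H(k) = 120*k
o = -3/4036 (o = 3/(-4 + (120*(-34) - 8*(-6))) = 3/(-4 + (-4080 + 48)) = 3/(-4 - 4032) = 3/(-4036) = 3*(-1/4036) = -3/4036 ≈ -0.00074331)
1/o = 1/(-3/4036) = -4036/3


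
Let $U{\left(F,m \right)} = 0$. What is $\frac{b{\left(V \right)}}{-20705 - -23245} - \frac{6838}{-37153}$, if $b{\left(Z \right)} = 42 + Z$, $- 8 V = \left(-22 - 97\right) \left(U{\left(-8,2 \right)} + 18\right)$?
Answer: $\frac{115506647}{377474480} \approx 0.306$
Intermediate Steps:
$V = \frac{1071}{4}$ ($V = - \frac{\left(-22 - 97\right) \left(0 + 18\right)}{8} = - \frac{\left(-119\right) 18}{8} = \left(- \frac{1}{8}\right) \left(-2142\right) = \frac{1071}{4} \approx 267.75$)
$\frac{b{\left(V \right)}}{-20705 - -23245} - \frac{6838}{-37153} = \frac{42 + \frac{1071}{4}}{-20705 - -23245} - \frac{6838}{-37153} = \frac{1239}{4 \left(-20705 + 23245\right)} - - \frac{6838}{37153} = \frac{1239}{4 \cdot 2540} + \frac{6838}{37153} = \frac{1239}{4} \cdot \frac{1}{2540} + \frac{6838}{37153} = \frac{1239}{10160} + \frac{6838}{37153} = \frac{115506647}{377474480}$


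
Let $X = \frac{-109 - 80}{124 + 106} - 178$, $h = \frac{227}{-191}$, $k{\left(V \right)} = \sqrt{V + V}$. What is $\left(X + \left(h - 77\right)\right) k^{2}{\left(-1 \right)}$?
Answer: $\frac{11290459}{21965} \approx 514.02$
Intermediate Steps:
$k{\left(V \right)} = \sqrt{2} \sqrt{V}$ ($k{\left(V \right)} = \sqrt{2 V} = \sqrt{2} \sqrt{V}$)
$h = - \frac{227}{191}$ ($h = 227 \left(- \frac{1}{191}\right) = - \frac{227}{191} \approx -1.1885$)
$X = - \frac{41129}{230}$ ($X = - \frac{189}{230} - 178 = - \frac{41129}{230} \approx -178.82$)
$\left(X + \left(h - 77\right)\right) k^{2}{\left(-1 \right)} = \left(- \frac{41129}{230} - \frac{14934}{191}\right) \left(\sqrt{2} \sqrt{-1}\right)^{2} = \left(- \frac{41129}{230} - \frac{14934}{191}\right) \left(\sqrt{2} i\right)^{2} = \left(- \frac{41129}{230} - \frac{14934}{191}\right) \left(i \sqrt{2}\right)^{2} = \left(- \frac{11290459}{43930}\right) \left(-2\right) = \frac{11290459}{21965}$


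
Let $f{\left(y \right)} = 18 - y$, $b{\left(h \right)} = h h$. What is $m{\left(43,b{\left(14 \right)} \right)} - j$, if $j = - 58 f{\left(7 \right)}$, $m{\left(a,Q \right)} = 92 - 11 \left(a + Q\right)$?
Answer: $-1899$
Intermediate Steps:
$b{\left(h \right)} = h^{2}$
$m{\left(a,Q \right)} = 92 - 11 Q - 11 a$ ($m{\left(a,Q \right)} = 92 - 11 \left(Q + a\right) = 92 - \left(11 Q + 11 a\right) = 92 - 11 Q - 11 a$)
$j = -638$ ($j = - 58 \left(18 - 7\right) = \left(-58\right) 11 = -638$)
$m{\left(43,b{\left(14 \right)} \right)} - j = \left(92 - 11 \cdot 14^{2} - 473\right) - -638 = \left(92 - 2156 - 473\right) + 638 = -2537 + 638 = -1899$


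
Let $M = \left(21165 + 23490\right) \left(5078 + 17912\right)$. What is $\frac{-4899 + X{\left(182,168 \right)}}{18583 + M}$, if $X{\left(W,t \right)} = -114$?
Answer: $- \frac{5013}{1026637033} \approx -4.8829 \cdot 10^{-6}$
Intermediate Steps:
$M = 1026618450$ ($M = 44655 \cdot 22990 = 1026618450$)
$\frac{-4899 + X{\left(182,168 \right)}}{18583 + M} = \frac{-4899 - 114}{18583 + 1026618450} = - \frac{5013}{1026637033}$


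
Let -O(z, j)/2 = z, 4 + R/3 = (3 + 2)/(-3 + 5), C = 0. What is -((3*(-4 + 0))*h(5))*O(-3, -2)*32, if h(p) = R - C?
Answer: -10368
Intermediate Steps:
R = -9/2 (R = -12 + 3*((3 + 2)/(-3 + 5)) = -12 + 3*(5/2) = -12 + 15/2 = -9/2 ≈ -4.5000)
O(z, j) = -2*z
h(p) = -9/2 (h(p) = -9/2 - 1*0 = -9/2 + 0 = -9/2)
-((3*(-4 + 0))*h(5))*O(-3, -2)*32 = -((3*(-4 + 0))*(-9/2))*(-2*(-3))*32 = -((3*(-4))*(-9/2))*6*32 = --12*(-9/2)*6*32 = -54*6*32 = -324*32 = -1*10368 = -10368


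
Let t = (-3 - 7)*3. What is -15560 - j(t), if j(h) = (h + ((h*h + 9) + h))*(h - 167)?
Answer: 151693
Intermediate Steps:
t = -30 (t = -10*3 = -30)
j(h) = (-167 + h)*(9 + h² + 2*h) (j(h) = (h + ((h² + 9) + h))*(-167 + h) = (h + ((9 + h²) + h))*(-167 + h) = (h + (9 + h + h²))*(-167 + h) = (9 + h² + 2*h)*(-167 + h) = (-167 + h)*(9 + h² + 2*h))
-15560 - j(t) = -15560 - (-1503 + (-30)³ - 325*(-30) - 165*(-30)²) = -15560 - (-1503 - 27000 + 9750 - 165*900) = -15560 - (-1503 - 27000 + 9750 - 148500) = -15560 - 1*(-167253) = -15560 + 167253 = 151693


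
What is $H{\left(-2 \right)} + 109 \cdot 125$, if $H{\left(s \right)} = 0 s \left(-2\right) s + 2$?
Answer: $13627$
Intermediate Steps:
$H{\left(s \right)} = 2$ ($H{\left(s \right)} = 0 - 2 s s + 2 = 0 \left(- 2 s^{2}\right) + 2 = 0 + 2 = 2$)
$H{\left(-2 \right)} + 109 \cdot 125 = 2 + 109 \cdot 125 = 2 + 13625 = 13627$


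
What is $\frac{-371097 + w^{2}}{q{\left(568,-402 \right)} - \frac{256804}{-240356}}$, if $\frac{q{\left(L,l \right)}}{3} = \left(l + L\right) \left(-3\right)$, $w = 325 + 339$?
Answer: $- \frac{4194152111}{89708765} \approx -46.753$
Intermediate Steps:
$w = 664$
$q{\left(L,l \right)} = - 9 L - 9 l$ ($q{\left(L,l \right)} = 3 \left(l + L\right) \left(-3\right) = 3 \left(L + l\right) \left(-3\right) = 3 \left(- 3 L - 3 l\right) = - 9 L - 9 l$)
$\frac{-371097 + w^{2}}{q{\left(568,-402 \right)} - \frac{256804}{-240356}} = \frac{-371097 + 664^{2}}{\left(\left(-9\right) 568 - -3618\right) - \frac{256804}{-240356}} = \frac{-371097 + 440896}{\left(-5112 + 3618\right) - - \frac{64201}{60089}} = \frac{69799}{-1494 + \frac{64201}{60089}} = \frac{69799}{- \frac{89708765}{60089}} = 69799 \left(- \frac{60089}{89708765}\right) = - \frac{4194152111}{89708765}$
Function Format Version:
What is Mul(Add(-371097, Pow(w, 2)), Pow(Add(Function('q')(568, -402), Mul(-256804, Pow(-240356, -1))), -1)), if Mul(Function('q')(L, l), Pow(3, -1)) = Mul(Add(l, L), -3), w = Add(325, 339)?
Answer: Rational(-4194152111, 89708765) ≈ -46.753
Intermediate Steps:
w = 664
Function('q')(L, l) = Add(Mul(-9, L), Mul(-9, l)) (Function('q')(L, l) = Mul(3, Mul(Add(l, L), -3)) = Mul(3, Mul(Add(L, l), -3)) = Mul(3, Add(Mul(-3, L), Mul(-3, l))) = Add(Mul(-9, L), Mul(-9, l)))
Mul(Add(-371097, Pow(w, 2)), Pow(Add(Function('q')(568, -402), Mul(-256804, Pow(-240356, -1))), -1)) = Mul(Add(-371097, Pow(664, 2)), Pow(Add(Add(Mul(-9, 568), Mul(-9, -402)), Mul(-256804, Pow(-240356, -1))), -1)) = Mul(Add(-371097, 440896), Pow(Add(Add(-5112, 3618), Mul(-256804, Rational(-1, 240356))), -1)) = Mul(69799, Pow(Add(-1494, Rational(64201, 60089)), -1)) = Mul(69799, Pow(Rational(-89708765, 60089), -1)) = Mul(69799, Rational(-60089, 89708765)) = Rational(-4194152111, 89708765)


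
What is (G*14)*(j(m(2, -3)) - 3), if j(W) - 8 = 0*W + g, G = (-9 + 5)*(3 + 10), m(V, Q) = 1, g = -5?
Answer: 0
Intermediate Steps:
G = -52 (G = -4*13 = -52)
j(W) = 3 (j(W) = 8 + (0*W - 5) = 8 + (0 - 5) = 8 - 5 = 3)
(G*14)*(j(m(2, -3)) - 3) = (-52*14)*(3 - 3) = -728*0 = 0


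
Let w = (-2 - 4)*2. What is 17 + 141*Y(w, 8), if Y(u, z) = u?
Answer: -1675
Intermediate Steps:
w = -12 (w = -6*2 = -12)
17 + 141*Y(w, 8) = 17 + 141*(-12) = 17 - 1692 = -1675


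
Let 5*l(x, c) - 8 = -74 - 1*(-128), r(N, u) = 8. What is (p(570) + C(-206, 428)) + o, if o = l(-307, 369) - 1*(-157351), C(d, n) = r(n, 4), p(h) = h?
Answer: 789707/5 ≈ 1.5794e+5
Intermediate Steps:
l(x, c) = 62/5 (l(x, c) = 8/5 + (-74 - 1*(-128))/5 = 8/5 + (-74 + 128)/5 = 8/5 + (1/5)*54 = 8/5 + 54/5 = 62/5)
C(d, n) = 8
o = 786817/5 (o = 62/5 - 1*(-157351) = 62/5 + 157351 = 786817/5 ≈ 1.5736e+5)
(p(570) + C(-206, 428)) + o = (570 + 8) + 786817/5 = 578 + 786817/5 = 789707/5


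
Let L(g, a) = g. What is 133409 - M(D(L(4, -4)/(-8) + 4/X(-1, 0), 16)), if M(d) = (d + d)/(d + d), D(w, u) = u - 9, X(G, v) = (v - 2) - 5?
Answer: 133408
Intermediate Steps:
X(G, v) = -7 + v (X(G, v) = (-2 + v) - 5 = -7 + v)
D(w, u) = -9 + u
M(d) = 1 (M(d) = (2*d)/((2*d)) = (2*d)*(1/(2*d)) = 1)
133409 - M(D(L(4, -4)/(-8) + 4/X(-1, 0), 16)) = 133409 - 1*1 = 133409 - 1 = 133408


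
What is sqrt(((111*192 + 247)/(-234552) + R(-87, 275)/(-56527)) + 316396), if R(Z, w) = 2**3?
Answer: 5*sqrt(556187230080671070345774)/6629260452 ≈ 562.49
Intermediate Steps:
R(Z, w) = 8
sqrt(((111*192 + 247)/(-234552) + R(-87, 275)/(-56527)) + 316396) = sqrt(((111*192 + 247)/(-234552) + 8/(-56527)) + 316396) = sqrt(((21312 + 247)*(-1/234552) + 8*(-1/56527)) + 316396) = sqrt((21559*(-1/234552) - 8/56527) + 316396) = sqrt((-21559/234552 - 8/56527) + 316396) = sqrt(-1220542009/13258520904 + 316396) = sqrt(4194941759399975/13258520904) = 5*sqrt(556187230080671070345774)/6629260452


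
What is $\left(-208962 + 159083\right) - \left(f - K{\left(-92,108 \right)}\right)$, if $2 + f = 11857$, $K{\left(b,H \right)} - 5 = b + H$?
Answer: $-61713$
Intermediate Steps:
$K{\left(b,H \right)} = 5 + H + b$ ($K{\left(b,H \right)} = 5 + \left(b + H\right) = 5 + \left(H + b\right) = 5 + H + b$)
$f = 11855$ ($f = -2 + 11857 = 11855$)
$\left(-208962 + 159083\right) - \left(f - K{\left(-92,108 \right)}\right) = \left(-208962 + 159083\right) + \left(\left(5 + 108 - 92\right) - 11855\right) = -49879 + \left(21 - 11855\right) = -49879 - 11834 = -61713$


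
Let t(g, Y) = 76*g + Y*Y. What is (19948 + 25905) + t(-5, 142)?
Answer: 65637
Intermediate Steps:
t(g, Y) = Y² + 76*g (t(g, Y) = 76*g + Y² = Y² + 76*g)
(19948 + 25905) + t(-5, 142) = (19948 + 25905) + (142² + 76*(-5)) = 45853 + (20164 - 380) = 45853 + 19784 = 65637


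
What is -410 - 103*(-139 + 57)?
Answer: 8036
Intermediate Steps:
-410 - 103*(-139 + 57) = -410 - 103*(-82) = -410 + 8446 = 8036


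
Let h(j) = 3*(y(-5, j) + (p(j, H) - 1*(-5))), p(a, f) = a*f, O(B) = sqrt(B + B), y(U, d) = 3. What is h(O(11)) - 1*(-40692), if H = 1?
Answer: 40716 + 3*sqrt(22) ≈ 40730.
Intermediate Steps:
O(B) = sqrt(2)*sqrt(B) (O(B) = sqrt(2*B) = sqrt(2)*sqrt(B))
h(j) = 24 + 3*j (h(j) = 3*(3 + (j*1 - 1*(-5))) = 3*(3 + (j + 5)) = 3*(3 + (5 + j)) = 3*(8 + j) = 24 + 3*j)
h(O(11)) - 1*(-40692) = (24 + 3*(sqrt(2)*sqrt(11))) - 1*(-40692) = (24 + 3*sqrt(22)) + 40692 = 40716 + 3*sqrt(22)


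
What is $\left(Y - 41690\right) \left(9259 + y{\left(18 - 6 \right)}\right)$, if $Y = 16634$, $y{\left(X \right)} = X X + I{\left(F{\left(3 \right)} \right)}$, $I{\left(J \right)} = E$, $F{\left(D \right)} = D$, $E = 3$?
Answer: $-235676736$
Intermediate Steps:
$I{\left(J \right)} = 3$
$y{\left(X \right)} = 3 + X^{2}$ ($y{\left(X \right)} = X X + 3 = X^{2} + 3 = 3 + X^{2}$)
$\left(Y - 41690\right) \left(9259 + y{\left(18 - 6 \right)}\right) = \left(16634 - 41690\right) \left(9259 + \left(3 + \left(18 - 6\right)^{2}\right)\right) = - 25056 \left(9259 + \left(3 + 12^{2}\right)\right) = - 25056 \left(9259 + \left(3 + 144\right)\right) = - 25056 \left(9259 + 147\right) = \left(-25056\right) 9406 = -235676736$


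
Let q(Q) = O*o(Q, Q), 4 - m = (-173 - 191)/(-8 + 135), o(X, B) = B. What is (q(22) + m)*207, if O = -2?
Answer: -976212/127 ≈ -7686.7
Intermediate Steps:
m = 872/127 (m = 4 - (-173 - 191)/(-8 + 135) = 4 - (-364)/127 = 4 - 1*(-364/127) = 4 + 364/127 = 872/127 ≈ 6.8661)
q(Q) = -2*Q
(q(22) + m)*207 = (-2*22 + 872/127)*207 = (-44 + 872/127)*207 = -4716/127*207 = -976212/127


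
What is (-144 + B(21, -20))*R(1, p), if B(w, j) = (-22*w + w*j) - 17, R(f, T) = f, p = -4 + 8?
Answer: -1043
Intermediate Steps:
p = 4
B(w, j) = -17 - 22*w + j*w (B(w, j) = (-22*w + j*w) - 17 = -17 - 22*w + j*w)
(-144 + B(21, -20))*R(1, p) = (-144 + (-17 - 22*21 - 20*21))*1 = (-144 + (-17 - 462 - 420))*1 = (-144 - 899)*1 = -1043*1 = -1043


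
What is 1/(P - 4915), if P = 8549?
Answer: 1/3634 ≈ 0.00027518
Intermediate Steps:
1/(P - 4915) = 1/(8549 - 4915) = 1/3634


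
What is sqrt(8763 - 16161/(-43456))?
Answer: sqrt(258577519431)/5432 ≈ 93.613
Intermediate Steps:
sqrt(8763 - 16161/(-43456)) = sqrt(8763 - 16161*(-1/43456)) = sqrt(8763 + 16161/43456) = sqrt(380821089/43456) = sqrt(258577519431)/5432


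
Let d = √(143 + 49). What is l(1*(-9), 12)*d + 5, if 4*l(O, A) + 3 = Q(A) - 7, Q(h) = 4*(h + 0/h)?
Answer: 5 + 76*√3 ≈ 136.64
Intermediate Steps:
d = 8*√3 (d = √192 = 8*√3 ≈ 13.856)
Q(h) = 4*h (Q(h) = 4*(h + 0) = 4*h)
l(O, A) = -5/2 + A (l(O, A) = -¾ + (4*A - 7)/4 = -¾ + (-7 + 4*A)/4 = -¾ + (-7/4 + A) = -5/2 + A)
l(1*(-9), 12)*d + 5 = (-5/2 + 12)*(8*√3) + 5 = 19*(8*√3)/2 + 5 = 76*√3 + 5 = 5 + 76*√3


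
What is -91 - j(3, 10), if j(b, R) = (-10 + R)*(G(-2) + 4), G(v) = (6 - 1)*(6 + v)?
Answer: -91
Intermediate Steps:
G(v) = 30 + 5*v (G(v) = 5*(6 + v) = 30 + 5*v)
j(b, R) = -240 + 24*R (j(b, R) = (-10 + R)*((30 + 5*(-2)) + 4) = (-10 + R)*((30 - 10) + 4) = (-10 + R)*(20 + 4) = (-10 + R)*24 = -240 + 24*R)
-91 - j(3, 10) = -91 - (-240 + 24*10) = -91 - (-240 + 240) = -91 - 1*0 = -91 + 0 = -91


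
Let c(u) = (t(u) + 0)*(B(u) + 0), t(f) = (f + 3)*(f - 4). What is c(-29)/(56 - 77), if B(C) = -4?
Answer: 1144/7 ≈ 163.43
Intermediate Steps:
t(f) = (-4 + f)*(3 + f) (t(f) = (3 + f)*(-4 + f) = (-4 + f)*(3 + f))
c(u) = 48 - 4*u² + 4*u (c(u) = ((-12 + u² - u) + 0)*(-4 + 0) = (-12 + u² - u)*(-4) = 48 - 4*u² + 4*u)
c(-29)/(56 - 77) = (48 - 4*(-29)² + 4*(-29))/(56 - 77) = (48 - 4*841 - 116)/(-21) = -(48 - 3364 - 116)/21 = -1/21*(-3432) = 1144/7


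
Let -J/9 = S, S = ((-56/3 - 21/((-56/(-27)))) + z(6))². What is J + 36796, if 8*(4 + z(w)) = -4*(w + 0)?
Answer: 1617063/64 ≈ 25267.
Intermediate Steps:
z(w) = -4 - w/2 (z(w) = -4 + (-4*(w + 0))/8 = -4 + (-4*w)/8 = -4 - w/2)
S = 737881/576 (S = ((-56/3 - 21/((-56/(-27)))) + (-4 - ½*6))² = ((-56*⅓ - 21/((-56*(-1/27)))) + (-4 - 3))² = ((-56/3 - 21/56/27) - 7)² = ((-56/3 - 21*27/56) - 7)² = ((-56/3 - 81/8) - 7)² = (-691/24 - 7)² = (-859/24)² = 737881/576 ≈ 1281.0)
J = -737881/64 (J = -9*737881/576 = -737881/64 ≈ -11529.)
J + 36796 = -737881/64 + 36796 = 1617063/64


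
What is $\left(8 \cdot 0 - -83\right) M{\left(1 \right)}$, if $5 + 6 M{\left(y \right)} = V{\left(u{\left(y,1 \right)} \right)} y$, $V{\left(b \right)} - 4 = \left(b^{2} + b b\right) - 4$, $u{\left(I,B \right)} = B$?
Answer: $- \frac{83}{2} \approx -41.5$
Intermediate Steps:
$V{\left(b \right)} = 2 b^{2}$ ($V{\left(b \right)} = 4 - \left(4 - b^{2} - b b\right) = 4 + \left(\left(b^{2} + b^{2}\right) - 4\right) = 4 + \left(2 b^{2} - 4\right) = 4 + \left(-4 + 2 b^{2}\right) = 2 b^{2}$)
$M{\left(y \right)} = - \frac{5}{6} + \frac{y}{3}$ ($M{\left(y \right)} = - \frac{5}{6} + \frac{2 \cdot 1^{2} y}{6} = - \frac{5}{6} + \frac{2 \cdot 1 y}{6} = - \frac{5}{6} + \frac{2 y}{6} = - \frac{5}{6} + \frac{y}{3}$)
$\left(8 \cdot 0 - -83\right) M{\left(1 \right)} = \left(8 \cdot 0 - -83\right) \left(- \frac{5}{6} + \frac{1}{3} \cdot 1\right) = \left(0 + 83\right) \left(- \frac{5}{6} + \frac{1}{3}\right) = 83 \left(- \frac{1}{2}\right) = - \frac{83}{2}$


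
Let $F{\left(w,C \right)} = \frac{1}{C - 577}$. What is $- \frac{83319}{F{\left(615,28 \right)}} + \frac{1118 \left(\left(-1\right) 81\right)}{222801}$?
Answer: $\frac{3397130812791}{74267} \approx 4.5742 \cdot 10^{7}$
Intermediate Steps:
$F{\left(w,C \right)} = \frac{1}{-577 + C}$
$- \frac{83319}{F{\left(615,28 \right)}} + \frac{1118 \left(\left(-1\right) 81\right)}{222801} = - \frac{83319}{\frac{1}{-577 + 28}} + \frac{1118 \left(\left(-1\right) 81\right)}{222801} = - \frac{83319}{\frac{1}{-549}} + 1118 \left(-81\right) \frac{1}{222801} = - \frac{83319}{- \frac{1}{549}} - \frac{30186}{74267} = \left(-83319\right) \left(-549\right) - \frac{30186}{74267} = 45742131 - \frac{30186}{74267} = \frac{3397130812791}{74267}$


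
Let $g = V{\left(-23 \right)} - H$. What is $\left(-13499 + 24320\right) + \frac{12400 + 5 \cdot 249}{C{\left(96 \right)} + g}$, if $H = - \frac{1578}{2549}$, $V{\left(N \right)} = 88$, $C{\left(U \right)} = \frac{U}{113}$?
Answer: $\frac{282790399819}{25770274} \approx 10974.0$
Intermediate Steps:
$C{\left(U \right)} = \frac{U}{113}$ ($C{\left(U \right)} = U \frac{1}{113} = \frac{U}{113}$)
$H = - \frac{1578}{2549}$ ($H = \left(-1578\right) \frac{1}{2549} = - \frac{1578}{2549} \approx -0.61907$)
$g = \frac{225890}{2549}$ ($g = 88 - - \frac{1578}{2549} = 88 + \frac{1578}{2549} = \frac{225890}{2549} \approx 88.619$)
$\left(-13499 + 24320\right) + \frac{12400 + 5 \cdot 249}{C{\left(96 \right)} + g} = \left(-13499 + 24320\right) + \frac{12400 + 5 \cdot 249}{\frac{1}{113} \cdot 96 + \frac{225890}{2549}} = 10821 + \frac{12400 + 1245}{\frac{96}{113} + \frac{225890}{2549}} = 10821 + \frac{13645}{\frac{25770274}{288037}} = 10821 + 13645 \cdot \frac{288037}{25770274} = 10821 + \frac{3930264865}{25770274} = \frac{282790399819}{25770274}$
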